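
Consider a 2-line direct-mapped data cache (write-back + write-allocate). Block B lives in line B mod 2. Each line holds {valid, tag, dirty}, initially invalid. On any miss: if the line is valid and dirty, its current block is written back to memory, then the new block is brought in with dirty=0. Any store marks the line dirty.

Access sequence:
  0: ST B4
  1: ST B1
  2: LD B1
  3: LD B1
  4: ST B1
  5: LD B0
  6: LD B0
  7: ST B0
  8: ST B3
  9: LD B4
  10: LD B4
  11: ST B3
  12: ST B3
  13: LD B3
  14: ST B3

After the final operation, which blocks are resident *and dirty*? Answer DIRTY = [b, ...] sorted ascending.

0: W B4 → L0 miss [D]
1: W B1 → L1 miss [D]
2: R B1 → L1 hit [D]
3: R B1 → L1 hit [D]
4: W B1 → L1 hit [D]
5: R B0 → L0 miss wb→B4 [-]
6: R B0 → L0 hit [-]
7: W B0 → L0 hit [D]
8: W B3 → L1 miss wb→B1 [D]
9: R B4 → L0 miss wb→B0 [-]
10: R B4 → L0 hit [-]
11: W B3 → L1 hit [D]
12: W B3 → L1 hit [D]
13: R B3 → L1 hit [D]
14: W B3 → L1 hit [D]

DIRTY = [3]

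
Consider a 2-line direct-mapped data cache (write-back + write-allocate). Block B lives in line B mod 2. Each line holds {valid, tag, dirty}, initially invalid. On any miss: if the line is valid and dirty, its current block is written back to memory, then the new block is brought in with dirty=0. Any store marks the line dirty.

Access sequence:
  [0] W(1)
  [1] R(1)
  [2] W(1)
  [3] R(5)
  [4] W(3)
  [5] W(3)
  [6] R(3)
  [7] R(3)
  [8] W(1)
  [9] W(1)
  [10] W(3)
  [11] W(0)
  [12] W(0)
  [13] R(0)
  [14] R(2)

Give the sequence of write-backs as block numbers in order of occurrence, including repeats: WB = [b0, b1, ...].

0: W B1 -> L1 miss  d=D]
1: R B1 -> L1 hit  d=D]
2: W B1 -> L1 hit  d=D]
3: R B5 -> L1 miss wb->B1  d=-]
4: W B3 -> L1 miss  d=D]
5: W B3 -> L1 hit  d=D]
6: R B3 -> L1 hit  d=D]
7: R B3 -> L1 hit  d=D]
8: W B1 -> L1 miss wb->B3  d=D]
9: W B1 -> L1 hit  d=D]
10: W B3 -> L1 miss wb->B1  d=D]
11: W B0 -> L0 miss  d=D]
12: W B0 -> L0 hit  d=D]
13: R B0 -> L0 hit  d=D]
14: R B2 -> L0 miss wb->B0  d=-]

WB = [1, 3, 1, 0]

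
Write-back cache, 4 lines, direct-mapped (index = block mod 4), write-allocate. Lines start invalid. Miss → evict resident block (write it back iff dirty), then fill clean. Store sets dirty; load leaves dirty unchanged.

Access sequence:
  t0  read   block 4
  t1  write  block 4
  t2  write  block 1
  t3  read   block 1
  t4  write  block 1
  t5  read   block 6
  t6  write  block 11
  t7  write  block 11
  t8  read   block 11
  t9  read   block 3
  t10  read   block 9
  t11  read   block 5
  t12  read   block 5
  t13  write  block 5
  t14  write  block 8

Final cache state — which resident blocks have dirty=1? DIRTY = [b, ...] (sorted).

DIRTY = [5, 8]

0: R B4 -> L0 miss  d=-]
1: W B4 -> L0 hit  d=D]
2: W B1 -> L1 miss  d=D]
3: R B1 -> L1 hit  d=D]
4: W B1 -> L1 hit  d=D]
5: R B6 -> L2 miss  d=-]
6: W B11 -> L3 miss  d=D]
7: W B11 -> L3 hit  d=D]
8: R B11 -> L3 hit  d=D]
9: R B3 -> L3 miss wb->B11  d=-]
10: R B9 -> L1 miss wb->B1  d=-]
11: R B5 -> L1 miss  d=-]
12: R B5 -> L1 hit  d=-]
13: W B5 -> L1 hit  d=D]
14: W B8 -> L0 miss wb->B4  d=D]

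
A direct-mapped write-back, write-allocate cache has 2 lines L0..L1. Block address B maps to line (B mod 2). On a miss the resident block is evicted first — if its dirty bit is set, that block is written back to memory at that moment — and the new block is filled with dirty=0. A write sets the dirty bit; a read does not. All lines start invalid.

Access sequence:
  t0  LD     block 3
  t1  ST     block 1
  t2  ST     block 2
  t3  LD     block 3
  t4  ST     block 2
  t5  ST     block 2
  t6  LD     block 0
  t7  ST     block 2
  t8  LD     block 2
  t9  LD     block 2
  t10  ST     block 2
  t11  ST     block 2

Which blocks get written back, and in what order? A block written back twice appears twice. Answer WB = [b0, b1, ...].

WB = [1, 2]

0: R B3 -> L1 miss  d=-]
1: W B1 -> L1 miss  d=D]
2: W B2 -> L0 miss  d=D]
3: R B3 -> L1 miss wb->B1  d=-]
4: W B2 -> L0 hit  d=D]
5: W B2 -> L0 hit  d=D]
6: R B0 -> L0 miss wb->B2  d=-]
7: W B2 -> L0 miss  d=D]
8: R B2 -> L0 hit  d=D]
9: R B2 -> L0 hit  d=D]
10: W B2 -> L0 hit  d=D]
11: W B2 -> L0 hit  d=D]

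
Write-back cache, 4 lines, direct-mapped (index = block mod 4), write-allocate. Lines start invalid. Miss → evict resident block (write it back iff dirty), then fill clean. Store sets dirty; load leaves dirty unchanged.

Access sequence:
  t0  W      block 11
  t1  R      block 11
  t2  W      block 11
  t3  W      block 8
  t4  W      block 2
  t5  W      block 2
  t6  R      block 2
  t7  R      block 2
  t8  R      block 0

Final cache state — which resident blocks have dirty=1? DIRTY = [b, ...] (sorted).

0: W B11 -> L3 miss  d=D]
1: R B11 -> L3 hit  d=D]
2: W B11 -> L3 hit  d=D]
3: W B8 -> L0 miss  d=D]
4: W B2 -> L2 miss  d=D]
5: W B2 -> L2 hit  d=D]
6: R B2 -> L2 hit  d=D]
7: R B2 -> L2 hit  d=D]
8: R B0 -> L0 miss wb->B8  d=-]

DIRTY = [2, 11]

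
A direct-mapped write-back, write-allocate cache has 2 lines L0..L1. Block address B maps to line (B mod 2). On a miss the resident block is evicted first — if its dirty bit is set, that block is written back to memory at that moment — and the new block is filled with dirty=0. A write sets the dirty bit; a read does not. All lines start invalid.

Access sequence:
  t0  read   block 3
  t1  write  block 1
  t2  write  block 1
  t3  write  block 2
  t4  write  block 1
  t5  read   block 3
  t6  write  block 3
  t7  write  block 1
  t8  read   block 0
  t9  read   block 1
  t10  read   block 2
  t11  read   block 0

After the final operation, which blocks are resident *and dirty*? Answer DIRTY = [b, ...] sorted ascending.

DIRTY = [1]

  0 | R B3 → L1 miss [-]
  1 | W B1 → L1 miss [D]
  2 | W B1 → L1 hit [D]
  3 | W B2 → L0 miss [D]
  4 | W B1 → L1 hit [D]
  5 | R B3 → L1 miss wb→B1 [-]
  6 | W B3 → L1 hit [D]
  7 | W B1 → L1 miss wb→B3 [D]
  8 | R B0 → L0 miss wb→B2 [-]
  9 | R B1 → L1 hit [D]
  10 | R B2 → L0 miss [-]
  11 | R B0 → L0 miss [-]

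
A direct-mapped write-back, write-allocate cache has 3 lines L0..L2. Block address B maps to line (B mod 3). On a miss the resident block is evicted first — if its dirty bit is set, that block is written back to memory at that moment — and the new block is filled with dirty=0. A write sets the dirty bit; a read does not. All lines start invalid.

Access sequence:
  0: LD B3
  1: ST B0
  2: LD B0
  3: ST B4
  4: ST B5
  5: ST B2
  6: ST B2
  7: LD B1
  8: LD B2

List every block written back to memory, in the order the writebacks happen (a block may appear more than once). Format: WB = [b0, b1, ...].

WB = [5, 4]

  0 | R B3 → L0 miss [-]
  1 | W B0 → L0 miss [D]
  2 | R B0 → L0 hit [D]
  3 | W B4 → L1 miss [D]
  4 | W B5 → L2 miss [D]
  5 | W B2 → L2 miss wb→B5 [D]
  6 | W B2 → L2 hit [D]
  7 | R B1 → L1 miss wb→B4 [-]
  8 | R B2 → L2 hit [D]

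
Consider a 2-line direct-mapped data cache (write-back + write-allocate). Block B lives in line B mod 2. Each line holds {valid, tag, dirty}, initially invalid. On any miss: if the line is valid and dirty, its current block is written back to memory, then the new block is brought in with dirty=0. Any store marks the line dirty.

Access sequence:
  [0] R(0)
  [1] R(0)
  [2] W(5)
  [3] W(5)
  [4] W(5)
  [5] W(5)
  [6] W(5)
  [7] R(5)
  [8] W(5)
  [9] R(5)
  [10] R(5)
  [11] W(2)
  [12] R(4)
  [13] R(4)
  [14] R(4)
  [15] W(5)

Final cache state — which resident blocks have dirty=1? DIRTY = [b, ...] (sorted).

DIRTY = [5]

0: R B0 -> L0 miss  d=-]
1: R B0 -> L0 hit  d=-]
2: W B5 -> L1 miss  d=D]
3: W B5 -> L1 hit  d=D]
4: W B5 -> L1 hit  d=D]
5: W B5 -> L1 hit  d=D]
6: W B5 -> L1 hit  d=D]
7: R B5 -> L1 hit  d=D]
8: W B5 -> L1 hit  d=D]
9: R B5 -> L1 hit  d=D]
10: R B5 -> L1 hit  d=D]
11: W B2 -> L0 miss  d=D]
12: R B4 -> L0 miss wb->B2  d=-]
13: R B4 -> L0 hit  d=-]
14: R B4 -> L0 hit  d=-]
15: W B5 -> L1 hit  d=D]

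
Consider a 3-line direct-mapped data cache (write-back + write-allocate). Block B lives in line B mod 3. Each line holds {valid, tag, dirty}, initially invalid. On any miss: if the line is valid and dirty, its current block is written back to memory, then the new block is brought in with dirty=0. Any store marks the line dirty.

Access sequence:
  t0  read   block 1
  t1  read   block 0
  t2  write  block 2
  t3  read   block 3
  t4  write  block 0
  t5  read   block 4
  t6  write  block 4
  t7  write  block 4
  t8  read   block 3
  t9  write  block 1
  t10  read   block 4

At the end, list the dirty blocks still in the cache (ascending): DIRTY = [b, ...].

0: R B1 -> L1 miss  d=-]
1: R B0 -> L0 miss  d=-]
2: W B2 -> L2 miss  d=D]
3: R B3 -> L0 miss  d=-]
4: W B0 -> L0 miss  d=D]
5: R B4 -> L1 miss  d=-]
6: W B4 -> L1 hit  d=D]
7: W B4 -> L1 hit  d=D]
8: R B3 -> L0 miss wb->B0  d=-]
9: W B1 -> L1 miss wb->B4  d=D]
10: R B4 -> L1 miss wb->B1  d=-]

DIRTY = [2]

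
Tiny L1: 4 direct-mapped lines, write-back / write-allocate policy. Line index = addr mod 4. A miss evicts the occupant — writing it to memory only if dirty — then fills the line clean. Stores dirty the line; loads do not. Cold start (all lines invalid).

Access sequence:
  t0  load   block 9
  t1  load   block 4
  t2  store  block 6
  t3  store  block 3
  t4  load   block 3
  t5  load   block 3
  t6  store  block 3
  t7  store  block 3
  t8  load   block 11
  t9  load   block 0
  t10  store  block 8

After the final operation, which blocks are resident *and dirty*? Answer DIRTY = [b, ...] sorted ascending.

DIRTY = [6, 8]

0: R B9 -> L1 miss  d=-]
1: R B4 -> L0 miss  d=-]
2: W B6 -> L2 miss  d=D]
3: W B3 -> L3 miss  d=D]
4: R B3 -> L3 hit  d=D]
5: R B3 -> L3 hit  d=D]
6: W B3 -> L3 hit  d=D]
7: W B3 -> L3 hit  d=D]
8: R B11 -> L3 miss wb->B3  d=-]
9: R B0 -> L0 miss  d=-]
10: W B8 -> L0 miss  d=D]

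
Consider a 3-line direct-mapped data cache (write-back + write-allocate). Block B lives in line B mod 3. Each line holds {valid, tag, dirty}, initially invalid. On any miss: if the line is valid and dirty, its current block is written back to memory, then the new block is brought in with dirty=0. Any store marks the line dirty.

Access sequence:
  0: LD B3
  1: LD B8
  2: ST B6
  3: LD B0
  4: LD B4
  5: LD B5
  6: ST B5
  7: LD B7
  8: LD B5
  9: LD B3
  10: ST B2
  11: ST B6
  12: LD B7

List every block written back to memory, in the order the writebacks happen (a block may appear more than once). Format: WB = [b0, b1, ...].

0: R B3 -> L0 miss  d=-]
1: R B8 -> L2 miss  d=-]
2: W B6 -> L0 miss  d=D]
3: R B0 -> L0 miss wb->B6  d=-]
4: R B4 -> L1 miss  d=-]
5: R B5 -> L2 miss  d=-]
6: W B5 -> L2 hit  d=D]
7: R B7 -> L1 miss  d=-]
8: R B5 -> L2 hit  d=D]
9: R B3 -> L0 miss  d=-]
10: W B2 -> L2 miss wb->B5  d=D]
11: W B6 -> L0 miss  d=D]
12: R B7 -> L1 hit  d=-]

WB = [6, 5]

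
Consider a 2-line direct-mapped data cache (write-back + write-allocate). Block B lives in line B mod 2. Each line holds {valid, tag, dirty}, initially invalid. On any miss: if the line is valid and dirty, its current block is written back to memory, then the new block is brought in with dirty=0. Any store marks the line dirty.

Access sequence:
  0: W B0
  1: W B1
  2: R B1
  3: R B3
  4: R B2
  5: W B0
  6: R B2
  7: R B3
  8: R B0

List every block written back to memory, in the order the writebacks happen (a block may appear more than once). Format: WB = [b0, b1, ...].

0: W B0 → L0 miss [D]
1: W B1 → L1 miss [D]
2: R B1 → L1 hit [D]
3: R B3 → L1 miss wb→B1 [-]
4: R B2 → L0 miss wb→B0 [-]
5: W B0 → L0 miss [D]
6: R B2 → L0 miss wb→B0 [-]
7: R B3 → L1 hit [-]
8: R B0 → L0 miss [-]

WB = [1, 0, 0]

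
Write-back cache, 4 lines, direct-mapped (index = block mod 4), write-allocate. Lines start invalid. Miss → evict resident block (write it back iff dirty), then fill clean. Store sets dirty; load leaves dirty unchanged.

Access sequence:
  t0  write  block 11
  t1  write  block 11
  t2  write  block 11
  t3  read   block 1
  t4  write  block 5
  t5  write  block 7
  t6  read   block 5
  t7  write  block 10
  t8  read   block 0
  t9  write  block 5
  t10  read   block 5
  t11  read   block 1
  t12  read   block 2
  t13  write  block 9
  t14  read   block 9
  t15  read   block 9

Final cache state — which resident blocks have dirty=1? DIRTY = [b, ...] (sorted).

DIRTY = [7, 9]

  0 | W B11 → L3 miss [D]
  1 | W B11 → L3 hit [D]
  2 | W B11 → L3 hit [D]
  3 | R B1 → L1 miss [-]
  4 | W B5 → L1 miss [D]
  5 | W B7 → L3 miss wb→B11 [D]
  6 | R B5 → L1 hit [D]
  7 | W B10 → L2 miss [D]
  8 | R B0 → L0 miss [-]
  9 | W B5 → L1 hit [D]
  10 | R B5 → L1 hit [D]
  11 | R B1 → L1 miss wb→B5 [-]
  12 | R B2 → L2 miss wb→B10 [-]
  13 | W B9 → L1 miss [D]
  14 | R B9 → L1 hit [D]
  15 | R B9 → L1 hit [D]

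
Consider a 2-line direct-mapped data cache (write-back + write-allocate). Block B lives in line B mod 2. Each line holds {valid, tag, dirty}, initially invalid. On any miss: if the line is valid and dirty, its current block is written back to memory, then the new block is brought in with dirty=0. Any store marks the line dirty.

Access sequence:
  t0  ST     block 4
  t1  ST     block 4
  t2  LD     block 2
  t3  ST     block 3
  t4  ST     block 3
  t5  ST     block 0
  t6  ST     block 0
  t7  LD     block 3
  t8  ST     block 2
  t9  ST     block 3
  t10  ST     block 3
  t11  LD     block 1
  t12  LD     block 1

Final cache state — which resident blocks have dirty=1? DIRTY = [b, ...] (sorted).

  0 | W B4 → L0 miss [D]
  1 | W B4 → L0 hit [D]
  2 | R B2 → L0 miss wb→B4 [-]
  3 | W B3 → L1 miss [D]
  4 | W B3 → L1 hit [D]
  5 | W B0 → L0 miss [D]
  6 | W B0 → L0 hit [D]
  7 | R B3 → L1 hit [D]
  8 | W B2 → L0 miss wb→B0 [D]
  9 | W B3 → L1 hit [D]
  10 | W B3 → L1 hit [D]
  11 | R B1 → L1 miss wb→B3 [-]
  12 | R B1 → L1 hit [-]

DIRTY = [2]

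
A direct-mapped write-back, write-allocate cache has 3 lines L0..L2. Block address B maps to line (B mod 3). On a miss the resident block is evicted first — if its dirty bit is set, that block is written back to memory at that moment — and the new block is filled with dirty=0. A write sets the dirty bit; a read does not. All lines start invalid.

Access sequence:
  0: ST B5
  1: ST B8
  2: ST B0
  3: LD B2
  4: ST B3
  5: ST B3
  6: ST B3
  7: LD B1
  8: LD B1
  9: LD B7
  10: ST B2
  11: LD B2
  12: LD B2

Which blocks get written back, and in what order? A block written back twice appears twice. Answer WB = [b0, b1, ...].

  0 | W B5 → L2 miss [D]
  1 | W B8 → L2 miss wb→B5 [D]
  2 | W B0 → L0 miss [D]
  3 | R B2 → L2 miss wb→B8 [-]
  4 | W B3 → L0 miss wb→B0 [D]
  5 | W B3 → L0 hit [D]
  6 | W B3 → L0 hit [D]
  7 | R B1 → L1 miss [-]
  8 | R B1 → L1 hit [-]
  9 | R B7 → L1 miss [-]
  10 | W B2 → L2 hit [D]
  11 | R B2 → L2 hit [D]
  12 | R B2 → L2 hit [D]

WB = [5, 8, 0]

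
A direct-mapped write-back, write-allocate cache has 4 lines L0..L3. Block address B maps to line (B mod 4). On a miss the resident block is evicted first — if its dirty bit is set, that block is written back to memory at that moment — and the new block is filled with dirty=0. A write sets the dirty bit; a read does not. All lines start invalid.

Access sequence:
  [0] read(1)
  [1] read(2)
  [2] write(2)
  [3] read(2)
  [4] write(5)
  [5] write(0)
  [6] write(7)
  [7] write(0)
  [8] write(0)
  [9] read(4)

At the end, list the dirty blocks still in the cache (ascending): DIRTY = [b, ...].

DIRTY = [2, 5, 7]

  0 | R B1 → L1 miss [-]
  1 | R B2 → L2 miss [-]
  2 | W B2 → L2 hit [D]
  3 | R B2 → L2 hit [D]
  4 | W B5 → L1 miss [D]
  5 | W B0 → L0 miss [D]
  6 | W B7 → L3 miss [D]
  7 | W B0 → L0 hit [D]
  8 | W B0 → L0 hit [D]
  9 | R B4 → L0 miss wb→B0 [-]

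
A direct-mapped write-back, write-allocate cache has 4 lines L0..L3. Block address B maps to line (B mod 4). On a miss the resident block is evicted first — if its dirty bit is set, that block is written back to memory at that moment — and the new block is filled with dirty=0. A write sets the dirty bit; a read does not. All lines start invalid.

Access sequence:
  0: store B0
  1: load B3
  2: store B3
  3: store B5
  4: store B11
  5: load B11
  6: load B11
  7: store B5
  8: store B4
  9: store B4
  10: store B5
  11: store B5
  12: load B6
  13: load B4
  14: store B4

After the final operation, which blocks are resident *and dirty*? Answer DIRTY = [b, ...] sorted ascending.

0: W B0 → L0 miss [D]
1: R B3 → L3 miss [-]
2: W B3 → L3 hit [D]
3: W B5 → L1 miss [D]
4: W B11 → L3 miss wb→B3 [D]
5: R B11 → L3 hit [D]
6: R B11 → L3 hit [D]
7: W B5 → L1 hit [D]
8: W B4 → L0 miss wb→B0 [D]
9: W B4 → L0 hit [D]
10: W B5 → L1 hit [D]
11: W B5 → L1 hit [D]
12: R B6 → L2 miss [-]
13: R B4 → L0 hit [D]
14: W B4 → L0 hit [D]

DIRTY = [4, 5, 11]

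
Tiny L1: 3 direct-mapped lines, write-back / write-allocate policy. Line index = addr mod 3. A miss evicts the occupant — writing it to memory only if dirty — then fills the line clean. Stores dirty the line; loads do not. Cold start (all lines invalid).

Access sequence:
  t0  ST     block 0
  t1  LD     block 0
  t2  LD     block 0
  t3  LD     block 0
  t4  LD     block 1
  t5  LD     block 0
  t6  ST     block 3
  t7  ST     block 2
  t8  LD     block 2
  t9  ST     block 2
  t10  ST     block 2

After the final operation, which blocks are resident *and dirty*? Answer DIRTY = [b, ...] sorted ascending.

0: W B0 → L0 miss [D]
1: R B0 → L0 hit [D]
2: R B0 → L0 hit [D]
3: R B0 → L0 hit [D]
4: R B1 → L1 miss [-]
5: R B0 → L0 hit [D]
6: W B3 → L0 miss wb→B0 [D]
7: W B2 → L2 miss [D]
8: R B2 → L2 hit [D]
9: W B2 → L2 hit [D]
10: W B2 → L2 hit [D]

DIRTY = [2, 3]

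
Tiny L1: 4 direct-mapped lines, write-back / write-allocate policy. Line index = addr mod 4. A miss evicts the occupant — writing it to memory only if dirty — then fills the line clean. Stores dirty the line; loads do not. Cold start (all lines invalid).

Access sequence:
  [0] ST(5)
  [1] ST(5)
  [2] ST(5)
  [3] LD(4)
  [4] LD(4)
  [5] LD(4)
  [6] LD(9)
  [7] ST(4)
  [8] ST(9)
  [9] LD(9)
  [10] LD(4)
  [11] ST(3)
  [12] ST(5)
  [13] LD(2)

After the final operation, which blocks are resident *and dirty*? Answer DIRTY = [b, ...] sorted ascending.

DIRTY = [3, 4, 5]

  0 | W B5 → L1 miss [D]
  1 | W B5 → L1 hit [D]
  2 | W B5 → L1 hit [D]
  3 | R B4 → L0 miss [-]
  4 | R B4 → L0 hit [-]
  5 | R B4 → L0 hit [-]
  6 | R B9 → L1 miss wb→B5 [-]
  7 | W B4 → L0 hit [D]
  8 | W B9 → L1 hit [D]
  9 | R B9 → L1 hit [D]
  10 | R B4 → L0 hit [D]
  11 | W B3 → L3 miss [D]
  12 | W B5 → L1 miss wb→B9 [D]
  13 | R B2 → L2 miss [-]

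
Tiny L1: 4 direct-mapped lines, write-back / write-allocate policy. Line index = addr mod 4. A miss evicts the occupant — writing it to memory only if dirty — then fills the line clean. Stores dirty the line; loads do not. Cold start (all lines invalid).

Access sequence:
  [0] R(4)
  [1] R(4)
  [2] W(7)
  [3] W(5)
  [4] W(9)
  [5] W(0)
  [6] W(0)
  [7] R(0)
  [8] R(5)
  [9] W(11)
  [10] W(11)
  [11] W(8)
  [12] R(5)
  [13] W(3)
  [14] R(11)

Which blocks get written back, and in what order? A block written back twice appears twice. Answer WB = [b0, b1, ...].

WB = [5, 9, 7, 0, 11, 3]

0: R B4 -> L0 miss  d=-]
1: R B4 -> L0 hit  d=-]
2: W B7 -> L3 miss  d=D]
3: W B5 -> L1 miss  d=D]
4: W B9 -> L1 miss wb->B5  d=D]
5: W B0 -> L0 miss  d=D]
6: W B0 -> L0 hit  d=D]
7: R B0 -> L0 hit  d=D]
8: R B5 -> L1 miss wb->B9  d=-]
9: W B11 -> L3 miss wb->B7  d=D]
10: W B11 -> L3 hit  d=D]
11: W B8 -> L0 miss wb->B0  d=D]
12: R B5 -> L1 hit  d=-]
13: W B3 -> L3 miss wb->B11  d=D]
14: R B11 -> L3 miss wb->B3  d=-]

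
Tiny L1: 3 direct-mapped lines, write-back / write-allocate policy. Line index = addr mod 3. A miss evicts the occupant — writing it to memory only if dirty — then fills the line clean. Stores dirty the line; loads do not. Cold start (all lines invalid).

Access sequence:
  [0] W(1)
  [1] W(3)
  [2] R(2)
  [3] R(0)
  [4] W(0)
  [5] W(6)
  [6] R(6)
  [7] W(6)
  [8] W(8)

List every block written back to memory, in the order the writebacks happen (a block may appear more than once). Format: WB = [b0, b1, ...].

WB = [3, 0]

0: W B1 → L1 miss [D]
1: W B3 → L0 miss [D]
2: R B2 → L2 miss [-]
3: R B0 → L0 miss wb→B3 [-]
4: W B0 → L0 hit [D]
5: W B6 → L0 miss wb→B0 [D]
6: R B6 → L0 hit [D]
7: W B6 → L0 hit [D]
8: W B8 → L2 miss [D]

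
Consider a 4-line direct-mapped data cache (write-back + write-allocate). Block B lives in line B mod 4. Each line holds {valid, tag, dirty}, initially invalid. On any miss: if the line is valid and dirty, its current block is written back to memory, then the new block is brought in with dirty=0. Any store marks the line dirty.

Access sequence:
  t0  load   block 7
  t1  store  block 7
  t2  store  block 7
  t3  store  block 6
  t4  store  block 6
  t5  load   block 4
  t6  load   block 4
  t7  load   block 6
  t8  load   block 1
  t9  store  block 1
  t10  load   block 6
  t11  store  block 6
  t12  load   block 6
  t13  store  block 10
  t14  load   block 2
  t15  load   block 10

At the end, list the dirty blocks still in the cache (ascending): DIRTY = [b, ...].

DIRTY = [1, 7]

0: R B7 → L3 miss [-]
1: W B7 → L3 hit [D]
2: W B7 → L3 hit [D]
3: W B6 → L2 miss [D]
4: W B6 → L2 hit [D]
5: R B4 → L0 miss [-]
6: R B4 → L0 hit [-]
7: R B6 → L2 hit [D]
8: R B1 → L1 miss [-]
9: W B1 → L1 hit [D]
10: R B6 → L2 hit [D]
11: W B6 → L2 hit [D]
12: R B6 → L2 hit [D]
13: W B10 → L2 miss wb→B6 [D]
14: R B2 → L2 miss wb→B10 [-]
15: R B10 → L2 miss [-]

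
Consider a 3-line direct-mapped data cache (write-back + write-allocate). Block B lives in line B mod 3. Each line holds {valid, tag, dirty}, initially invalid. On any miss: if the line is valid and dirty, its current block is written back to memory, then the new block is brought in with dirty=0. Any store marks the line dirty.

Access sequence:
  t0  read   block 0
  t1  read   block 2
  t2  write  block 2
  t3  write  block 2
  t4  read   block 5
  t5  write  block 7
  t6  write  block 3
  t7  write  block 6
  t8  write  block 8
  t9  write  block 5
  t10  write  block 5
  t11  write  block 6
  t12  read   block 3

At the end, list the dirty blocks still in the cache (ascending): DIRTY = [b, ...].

  0 | R B0 → L0 miss [-]
  1 | R B2 → L2 miss [-]
  2 | W B2 → L2 hit [D]
  3 | W B2 → L2 hit [D]
  4 | R B5 → L2 miss wb→B2 [-]
  5 | W B7 → L1 miss [D]
  6 | W B3 → L0 miss [D]
  7 | W B6 → L0 miss wb→B3 [D]
  8 | W B8 → L2 miss [D]
  9 | W B5 → L2 miss wb→B8 [D]
  10 | W B5 → L2 hit [D]
  11 | W B6 → L0 hit [D]
  12 | R B3 → L0 miss wb→B6 [-]

DIRTY = [5, 7]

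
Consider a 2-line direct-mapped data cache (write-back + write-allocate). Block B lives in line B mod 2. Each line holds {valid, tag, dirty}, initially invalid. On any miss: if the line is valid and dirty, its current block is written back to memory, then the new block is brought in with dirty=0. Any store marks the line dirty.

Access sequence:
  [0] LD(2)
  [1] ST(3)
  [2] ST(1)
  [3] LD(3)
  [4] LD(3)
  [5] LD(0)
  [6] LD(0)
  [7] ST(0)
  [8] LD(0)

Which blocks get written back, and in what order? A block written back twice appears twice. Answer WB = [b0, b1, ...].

WB = [3, 1]

  0 | R B2 → L0 miss [-]
  1 | W B3 → L1 miss [D]
  2 | W B1 → L1 miss wb→B3 [D]
  3 | R B3 → L1 miss wb→B1 [-]
  4 | R B3 → L1 hit [-]
  5 | R B0 → L0 miss [-]
  6 | R B0 → L0 hit [-]
  7 | W B0 → L0 hit [D]
  8 | R B0 → L0 hit [D]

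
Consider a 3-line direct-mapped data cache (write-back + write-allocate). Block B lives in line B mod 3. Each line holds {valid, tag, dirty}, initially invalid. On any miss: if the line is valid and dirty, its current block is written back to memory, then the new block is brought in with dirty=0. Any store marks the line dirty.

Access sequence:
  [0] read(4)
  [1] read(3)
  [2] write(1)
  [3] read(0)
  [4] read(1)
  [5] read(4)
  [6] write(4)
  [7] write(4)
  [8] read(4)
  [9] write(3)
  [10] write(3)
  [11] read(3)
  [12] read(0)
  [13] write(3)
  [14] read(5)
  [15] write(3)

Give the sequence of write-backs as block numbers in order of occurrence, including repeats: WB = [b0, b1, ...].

  0 | R B4 → L1 miss [-]
  1 | R B3 → L0 miss [-]
  2 | W B1 → L1 miss [D]
  3 | R B0 → L0 miss [-]
  4 | R B1 → L1 hit [D]
  5 | R B4 → L1 miss wb→B1 [-]
  6 | W B4 → L1 hit [D]
  7 | W B4 → L1 hit [D]
  8 | R B4 → L1 hit [D]
  9 | W B3 → L0 miss [D]
  10 | W B3 → L0 hit [D]
  11 | R B3 → L0 hit [D]
  12 | R B0 → L0 miss wb→B3 [-]
  13 | W B3 → L0 miss [D]
  14 | R B5 → L2 miss [-]
  15 | W B3 → L0 hit [D]

WB = [1, 3]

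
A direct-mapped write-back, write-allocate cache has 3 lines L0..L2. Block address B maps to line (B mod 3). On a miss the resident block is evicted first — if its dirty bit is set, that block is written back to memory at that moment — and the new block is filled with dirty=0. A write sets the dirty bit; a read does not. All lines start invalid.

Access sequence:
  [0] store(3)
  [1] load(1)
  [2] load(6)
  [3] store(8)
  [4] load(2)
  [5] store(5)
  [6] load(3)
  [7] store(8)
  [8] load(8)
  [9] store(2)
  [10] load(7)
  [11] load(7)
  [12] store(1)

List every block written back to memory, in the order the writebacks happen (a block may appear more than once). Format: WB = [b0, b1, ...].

WB = [3, 8, 5, 8]

0: W B3 → L0 miss [D]
1: R B1 → L1 miss [-]
2: R B6 → L0 miss wb→B3 [-]
3: W B8 → L2 miss [D]
4: R B2 → L2 miss wb→B8 [-]
5: W B5 → L2 miss [D]
6: R B3 → L0 miss [-]
7: W B8 → L2 miss wb→B5 [D]
8: R B8 → L2 hit [D]
9: W B2 → L2 miss wb→B8 [D]
10: R B7 → L1 miss [-]
11: R B7 → L1 hit [-]
12: W B1 → L1 miss [D]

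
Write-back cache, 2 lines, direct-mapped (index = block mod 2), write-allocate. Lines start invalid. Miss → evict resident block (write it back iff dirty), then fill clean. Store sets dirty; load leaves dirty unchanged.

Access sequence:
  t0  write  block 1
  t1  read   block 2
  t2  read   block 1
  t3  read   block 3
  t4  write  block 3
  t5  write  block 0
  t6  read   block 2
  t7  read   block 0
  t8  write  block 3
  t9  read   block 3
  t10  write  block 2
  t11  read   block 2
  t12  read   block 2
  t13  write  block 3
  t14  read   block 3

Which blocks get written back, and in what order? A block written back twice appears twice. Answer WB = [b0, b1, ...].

0: W B1 -> L1 miss  d=D]
1: R B2 -> L0 miss  d=-]
2: R B1 -> L1 hit  d=D]
3: R B3 -> L1 miss wb->B1  d=-]
4: W B3 -> L1 hit  d=D]
5: W B0 -> L0 miss  d=D]
6: R B2 -> L0 miss wb->B0  d=-]
7: R B0 -> L0 miss  d=-]
8: W B3 -> L1 hit  d=D]
9: R B3 -> L1 hit  d=D]
10: W B2 -> L0 miss  d=D]
11: R B2 -> L0 hit  d=D]
12: R B2 -> L0 hit  d=D]
13: W B3 -> L1 hit  d=D]
14: R B3 -> L1 hit  d=D]

WB = [1, 0]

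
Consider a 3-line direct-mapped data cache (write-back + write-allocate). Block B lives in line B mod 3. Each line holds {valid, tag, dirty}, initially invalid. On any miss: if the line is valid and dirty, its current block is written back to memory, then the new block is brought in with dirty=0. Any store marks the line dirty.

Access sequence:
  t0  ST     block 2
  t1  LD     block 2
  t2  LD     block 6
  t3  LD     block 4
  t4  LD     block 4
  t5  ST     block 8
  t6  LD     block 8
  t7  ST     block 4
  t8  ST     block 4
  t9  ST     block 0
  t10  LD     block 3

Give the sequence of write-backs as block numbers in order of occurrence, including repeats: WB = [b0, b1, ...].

WB = [2, 0]

0: W B2 → L2 miss [D]
1: R B2 → L2 hit [D]
2: R B6 → L0 miss [-]
3: R B4 → L1 miss [-]
4: R B4 → L1 hit [-]
5: W B8 → L2 miss wb→B2 [D]
6: R B8 → L2 hit [D]
7: W B4 → L1 hit [D]
8: W B4 → L1 hit [D]
9: W B0 → L0 miss [D]
10: R B3 → L0 miss wb→B0 [-]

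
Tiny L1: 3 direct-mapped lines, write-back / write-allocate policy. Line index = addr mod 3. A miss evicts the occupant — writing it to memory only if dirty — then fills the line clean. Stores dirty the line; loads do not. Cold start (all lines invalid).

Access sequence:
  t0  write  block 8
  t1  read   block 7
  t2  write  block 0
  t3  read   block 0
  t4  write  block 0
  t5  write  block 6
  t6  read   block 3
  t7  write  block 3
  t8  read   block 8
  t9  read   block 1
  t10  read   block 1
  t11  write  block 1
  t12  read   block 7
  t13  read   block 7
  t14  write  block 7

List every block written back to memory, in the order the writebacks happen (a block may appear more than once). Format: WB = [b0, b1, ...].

  0 | W B8 → L2 miss [D]
  1 | R B7 → L1 miss [-]
  2 | W B0 → L0 miss [D]
  3 | R B0 → L0 hit [D]
  4 | W B0 → L0 hit [D]
  5 | W B6 → L0 miss wb→B0 [D]
  6 | R B3 → L0 miss wb→B6 [-]
  7 | W B3 → L0 hit [D]
  8 | R B8 → L2 hit [D]
  9 | R B1 → L1 miss [-]
  10 | R B1 → L1 hit [-]
  11 | W B1 → L1 hit [D]
  12 | R B7 → L1 miss wb→B1 [-]
  13 | R B7 → L1 hit [-]
  14 | W B7 → L1 hit [D]

WB = [0, 6, 1]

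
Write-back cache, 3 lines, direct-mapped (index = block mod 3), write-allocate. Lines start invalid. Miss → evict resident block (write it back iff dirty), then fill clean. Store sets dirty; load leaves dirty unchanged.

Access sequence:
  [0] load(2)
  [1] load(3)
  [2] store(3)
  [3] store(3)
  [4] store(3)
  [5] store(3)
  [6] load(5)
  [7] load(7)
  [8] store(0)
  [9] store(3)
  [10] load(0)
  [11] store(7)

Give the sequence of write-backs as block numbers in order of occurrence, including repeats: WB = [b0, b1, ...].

0: R B2 → L2 miss [-]
1: R B3 → L0 miss [-]
2: W B3 → L0 hit [D]
3: W B3 → L0 hit [D]
4: W B3 → L0 hit [D]
5: W B3 → L0 hit [D]
6: R B5 → L2 miss [-]
7: R B7 → L1 miss [-]
8: W B0 → L0 miss wb→B3 [D]
9: W B3 → L0 miss wb→B0 [D]
10: R B0 → L0 miss wb→B3 [-]
11: W B7 → L1 hit [D]

WB = [3, 0, 3]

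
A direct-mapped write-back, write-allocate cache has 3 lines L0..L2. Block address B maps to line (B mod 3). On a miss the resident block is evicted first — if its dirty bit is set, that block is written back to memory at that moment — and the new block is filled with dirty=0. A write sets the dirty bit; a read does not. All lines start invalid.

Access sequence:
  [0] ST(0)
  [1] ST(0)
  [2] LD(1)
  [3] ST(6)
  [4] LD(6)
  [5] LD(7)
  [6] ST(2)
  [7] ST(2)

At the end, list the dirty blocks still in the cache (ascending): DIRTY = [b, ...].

DIRTY = [2, 6]

0: W B0 → L0 miss [D]
1: W B0 → L0 hit [D]
2: R B1 → L1 miss [-]
3: W B6 → L0 miss wb→B0 [D]
4: R B6 → L0 hit [D]
5: R B7 → L1 miss [-]
6: W B2 → L2 miss [D]
7: W B2 → L2 hit [D]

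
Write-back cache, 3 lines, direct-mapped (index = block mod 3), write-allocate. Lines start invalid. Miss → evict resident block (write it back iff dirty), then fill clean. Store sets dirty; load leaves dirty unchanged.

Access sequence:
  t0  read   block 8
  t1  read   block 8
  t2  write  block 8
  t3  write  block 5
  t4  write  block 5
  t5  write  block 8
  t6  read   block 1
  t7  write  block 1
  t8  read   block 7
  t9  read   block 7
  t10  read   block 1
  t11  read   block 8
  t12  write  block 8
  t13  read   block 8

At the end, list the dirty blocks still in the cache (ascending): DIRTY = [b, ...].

DIRTY = [8]

  0 | R B8 → L2 miss [-]
  1 | R B8 → L2 hit [-]
  2 | W B8 → L2 hit [D]
  3 | W B5 → L2 miss wb→B8 [D]
  4 | W B5 → L2 hit [D]
  5 | W B8 → L2 miss wb→B5 [D]
  6 | R B1 → L1 miss [-]
  7 | W B1 → L1 hit [D]
  8 | R B7 → L1 miss wb→B1 [-]
  9 | R B7 → L1 hit [-]
  10 | R B1 → L1 miss [-]
  11 | R B8 → L2 hit [D]
  12 | W B8 → L2 hit [D]
  13 | R B8 → L2 hit [D]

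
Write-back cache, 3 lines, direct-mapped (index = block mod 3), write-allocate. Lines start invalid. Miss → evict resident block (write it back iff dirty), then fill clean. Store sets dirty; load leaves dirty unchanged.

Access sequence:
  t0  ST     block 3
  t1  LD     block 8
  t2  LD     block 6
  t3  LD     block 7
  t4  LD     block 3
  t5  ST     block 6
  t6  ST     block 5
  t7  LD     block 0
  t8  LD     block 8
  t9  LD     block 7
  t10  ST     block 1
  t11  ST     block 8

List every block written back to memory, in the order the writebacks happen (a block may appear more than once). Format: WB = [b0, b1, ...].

  0 | W B3 → L0 miss [D]
  1 | R B8 → L2 miss [-]
  2 | R B6 → L0 miss wb→B3 [-]
  3 | R B7 → L1 miss [-]
  4 | R B3 → L0 miss [-]
  5 | W B6 → L0 miss [D]
  6 | W B5 → L2 miss [D]
  7 | R B0 → L0 miss wb→B6 [-]
  8 | R B8 → L2 miss wb→B5 [-]
  9 | R B7 → L1 hit [-]
  10 | W B1 → L1 miss [D]
  11 | W B8 → L2 hit [D]

WB = [3, 6, 5]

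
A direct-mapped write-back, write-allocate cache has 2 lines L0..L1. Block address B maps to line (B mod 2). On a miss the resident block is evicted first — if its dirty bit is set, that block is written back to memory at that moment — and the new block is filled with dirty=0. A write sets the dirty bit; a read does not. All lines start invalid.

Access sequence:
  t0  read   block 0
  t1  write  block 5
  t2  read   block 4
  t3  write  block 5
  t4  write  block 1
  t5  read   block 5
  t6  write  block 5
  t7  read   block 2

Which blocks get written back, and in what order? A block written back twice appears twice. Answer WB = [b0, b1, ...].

WB = [5, 1]

0: R B0 -> L0 miss  d=-]
1: W B5 -> L1 miss  d=D]
2: R B4 -> L0 miss  d=-]
3: W B5 -> L1 hit  d=D]
4: W B1 -> L1 miss wb->B5  d=D]
5: R B5 -> L1 miss wb->B1  d=-]
6: W B5 -> L1 hit  d=D]
7: R B2 -> L0 miss  d=-]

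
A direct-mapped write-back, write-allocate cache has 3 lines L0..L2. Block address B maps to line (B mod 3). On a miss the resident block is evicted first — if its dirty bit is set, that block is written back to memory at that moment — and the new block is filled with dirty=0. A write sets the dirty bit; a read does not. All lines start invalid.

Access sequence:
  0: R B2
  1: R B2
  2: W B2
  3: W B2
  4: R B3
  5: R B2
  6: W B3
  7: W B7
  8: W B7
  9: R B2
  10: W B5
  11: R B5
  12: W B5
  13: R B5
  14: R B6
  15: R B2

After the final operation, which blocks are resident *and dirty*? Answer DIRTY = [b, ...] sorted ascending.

DIRTY = [7]

  0 | R B2 → L2 miss [-]
  1 | R B2 → L2 hit [-]
  2 | W B2 → L2 hit [D]
  3 | W B2 → L2 hit [D]
  4 | R B3 → L0 miss [-]
  5 | R B2 → L2 hit [D]
  6 | W B3 → L0 hit [D]
  7 | W B7 → L1 miss [D]
  8 | W B7 → L1 hit [D]
  9 | R B2 → L2 hit [D]
  10 | W B5 → L2 miss wb→B2 [D]
  11 | R B5 → L2 hit [D]
  12 | W B5 → L2 hit [D]
  13 | R B5 → L2 hit [D]
  14 | R B6 → L0 miss wb→B3 [-]
  15 | R B2 → L2 miss wb→B5 [-]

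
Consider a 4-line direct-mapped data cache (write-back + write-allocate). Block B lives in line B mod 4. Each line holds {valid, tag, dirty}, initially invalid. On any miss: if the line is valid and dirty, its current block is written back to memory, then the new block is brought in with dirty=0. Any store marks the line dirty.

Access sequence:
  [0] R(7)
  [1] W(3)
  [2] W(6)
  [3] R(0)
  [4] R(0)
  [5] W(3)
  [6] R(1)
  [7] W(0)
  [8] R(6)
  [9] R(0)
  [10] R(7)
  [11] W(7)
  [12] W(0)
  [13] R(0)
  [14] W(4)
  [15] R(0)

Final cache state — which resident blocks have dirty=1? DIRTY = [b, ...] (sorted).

DIRTY = [6, 7]

0: R B7 → L3 miss [-]
1: W B3 → L3 miss [D]
2: W B6 → L2 miss [D]
3: R B0 → L0 miss [-]
4: R B0 → L0 hit [-]
5: W B3 → L3 hit [D]
6: R B1 → L1 miss [-]
7: W B0 → L0 hit [D]
8: R B6 → L2 hit [D]
9: R B0 → L0 hit [D]
10: R B7 → L3 miss wb→B3 [-]
11: W B7 → L3 hit [D]
12: W B0 → L0 hit [D]
13: R B0 → L0 hit [D]
14: W B4 → L0 miss wb→B0 [D]
15: R B0 → L0 miss wb→B4 [-]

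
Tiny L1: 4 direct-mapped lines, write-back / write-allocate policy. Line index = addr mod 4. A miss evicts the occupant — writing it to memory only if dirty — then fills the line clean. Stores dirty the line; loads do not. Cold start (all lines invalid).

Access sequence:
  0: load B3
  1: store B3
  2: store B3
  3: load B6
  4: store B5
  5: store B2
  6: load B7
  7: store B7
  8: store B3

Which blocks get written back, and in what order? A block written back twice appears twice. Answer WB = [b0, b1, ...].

WB = [3, 7]

0: R B3 -> L3 miss  d=-]
1: W B3 -> L3 hit  d=D]
2: W B3 -> L3 hit  d=D]
3: R B6 -> L2 miss  d=-]
4: W B5 -> L1 miss  d=D]
5: W B2 -> L2 miss  d=D]
6: R B7 -> L3 miss wb->B3  d=-]
7: W B7 -> L3 hit  d=D]
8: W B3 -> L3 miss wb->B7  d=D]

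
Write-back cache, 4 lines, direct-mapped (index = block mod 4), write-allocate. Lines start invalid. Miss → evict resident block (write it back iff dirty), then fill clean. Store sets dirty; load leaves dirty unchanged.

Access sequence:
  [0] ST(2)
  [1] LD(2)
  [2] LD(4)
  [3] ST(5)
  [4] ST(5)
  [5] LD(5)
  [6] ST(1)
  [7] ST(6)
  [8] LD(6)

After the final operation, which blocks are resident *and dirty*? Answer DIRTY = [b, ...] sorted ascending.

  0 | W B2 → L2 miss [D]
  1 | R B2 → L2 hit [D]
  2 | R B4 → L0 miss [-]
  3 | W B5 → L1 miss [D]
  4 | W B5 → L1 hit [D]
  5 | R B5 → L1 hit [D]
  6 | W B1 → L1 miss wb→B5 [D]
  7 | W B6 → L2 miss wb→B2 [D]
  8 | R B6 → L2 hit [D]

DIRTY = [1, 6]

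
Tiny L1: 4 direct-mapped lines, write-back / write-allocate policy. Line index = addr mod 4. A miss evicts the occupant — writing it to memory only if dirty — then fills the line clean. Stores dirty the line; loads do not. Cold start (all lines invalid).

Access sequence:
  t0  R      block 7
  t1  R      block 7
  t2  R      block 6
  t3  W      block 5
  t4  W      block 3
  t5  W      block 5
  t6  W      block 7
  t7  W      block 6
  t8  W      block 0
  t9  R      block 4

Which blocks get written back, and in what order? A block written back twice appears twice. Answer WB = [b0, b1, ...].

0: R B7 → L3 miss [-]
1: R B7 → L3 hit [-]
2: R B6 → L2 miss [-]
3: W B5 → L1 miss [D]
4: W B3 → L3 miss [D]
5: W B5 → L1 hit [D]
6: W B7 → L3 miss wb→B3 [D]
7: W B6 → L2 hit [D]
8: W B0 → L0 miss [D]
9: R B4 → L0 miss wb→B0 [-]

WB = [3, 0]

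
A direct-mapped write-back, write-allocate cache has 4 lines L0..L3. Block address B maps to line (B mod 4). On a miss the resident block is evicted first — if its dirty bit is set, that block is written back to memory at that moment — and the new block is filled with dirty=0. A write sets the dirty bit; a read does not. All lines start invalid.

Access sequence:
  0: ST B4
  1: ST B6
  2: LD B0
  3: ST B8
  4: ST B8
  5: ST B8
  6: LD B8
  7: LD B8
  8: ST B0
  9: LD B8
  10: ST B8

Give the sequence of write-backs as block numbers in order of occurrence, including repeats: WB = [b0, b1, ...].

0: W B4 -> L0 miss  d=D]
1: W B6 -> L2 miss  d=D]
2: R B0 -> L0 miss wb->B4  d=-]
3: W B8 -> L0 miss  d=D]
4: W B8 -> L0 hit  d=D]
5: W B8 -> L0 hit  d=D]
6: R B8 -> L0 hit  d=D]
7: R B8 -> L0 hit  d=D]
8: W B0 -> L0 miss wb->B8  d=D]
9: R B8 -> L0 miss wb->B0  d=-]
10: W B8 -> L0 hit  d=D]

WB = [4, 8, 0]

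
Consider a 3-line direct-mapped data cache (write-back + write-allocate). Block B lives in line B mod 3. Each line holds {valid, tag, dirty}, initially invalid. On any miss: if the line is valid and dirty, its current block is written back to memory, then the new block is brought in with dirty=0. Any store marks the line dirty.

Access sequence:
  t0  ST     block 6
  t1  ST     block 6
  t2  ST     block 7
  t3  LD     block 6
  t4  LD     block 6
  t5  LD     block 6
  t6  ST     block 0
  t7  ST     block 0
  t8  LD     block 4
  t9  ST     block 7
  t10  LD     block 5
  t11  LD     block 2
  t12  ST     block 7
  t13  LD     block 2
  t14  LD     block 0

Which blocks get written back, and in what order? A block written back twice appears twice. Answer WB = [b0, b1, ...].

WB = [6, 7]

0: W B6 → L0 miss [D]
1: W B6 → L0 hit [D]
2: W B7 → L1 miss [D]
3: R B6 → L0 hit [D]
4: R B6 → L0 hit [D]
5: R B6 → L0 hit [D]
6: W B0 → L0 miss wb→B6 [D]
7: W B0 → L0 hit [D]
8: R B4 → L1 miss wb→B7 [-]
9: W B7 → L1 miss [D]
10: R B5 → L2 miss [-]
11: R B2 → L2 miss [-]
12: W B7 → L1 hit [D]
13: R B2 → L2 hit [-]
14: R B0 → L0 hit [D]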